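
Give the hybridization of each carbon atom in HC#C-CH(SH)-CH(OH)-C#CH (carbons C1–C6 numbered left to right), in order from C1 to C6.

C1 sp, C2 sp, C3 sp3, C4 sp3, C5 sp, C6 sp

C1 (2 σ bonds, plus two π bonds) has steric number 2: sp.
C2 is sp: 2 σ bonds, plus two π bonds, 2 electron-density regions.
C3 has 4 σ bonds: steric number 4 → sp3.
C4: 4 σ bonds; 4 regions of electron density → sp3.
C5 carries 2 σ bonds, plus two π bonds, giving a steric number of 2, so it is sp.
C6 has 2 σ bonds, plus two π bonds: steric number 2 → sp.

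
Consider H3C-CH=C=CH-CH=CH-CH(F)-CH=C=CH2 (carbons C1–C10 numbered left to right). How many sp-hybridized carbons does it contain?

C1: sp3
C2: sp2
C3: sp ✓
C4: sp2
C5: sp2
C6: sp2
C7: sp3
C8: sp2
C9: sp ✓
C10: sp2
C3, C9 → 2 sp carbons.

2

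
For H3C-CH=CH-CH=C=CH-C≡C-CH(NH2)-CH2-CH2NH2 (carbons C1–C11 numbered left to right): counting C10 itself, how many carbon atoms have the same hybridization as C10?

C10 is sp3 (only σ bonds).
C1: sp3 ✓
C2: sp2
C3: sp2
C4: sp2
C5: sp
C6: sp2
C7: sp
C8: sp
C9: sp3 ✓
C10: sp3 ✓
C11: sp3 ✓
4 carbons are sp3.

4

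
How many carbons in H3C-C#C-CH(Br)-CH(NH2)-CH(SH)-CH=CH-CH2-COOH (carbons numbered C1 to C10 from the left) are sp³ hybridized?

5

C1: sp3 ✓
C2: sp
C3: sp
C4: sp3 ✓
C5: sp3 ✓
C6: sp3 ✓
C7: sp2
C8: sp2
C9: sp3 ✓
C10: sp2
C1, C4, C5, C6, C9 → 5 sp3 carbons.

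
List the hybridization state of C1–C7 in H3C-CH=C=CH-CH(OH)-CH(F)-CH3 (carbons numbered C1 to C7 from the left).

C1 (4 σ bonds) has steric number 4: sp3.
C2 (3 σ bonds, plus one π bond) has steric number 3: sp2.
C3 — 2 σ bonds, plus two π bonds. Steric number 2, so sp.
C4: 3 σ bonds, plus one π bond — 3 electron domains, sp2.
C5: 4 σ bonds — 4 electron domains, sp3.
C6: 4 σ bonds — 4 electron domains, sp3.
C7 has 4 σ bonds: steric number 4 → sp3.

C1 sp3, C2 sp2, C3 sp, C4 sp2, C5 sp3, C6 sp3, C7 sp3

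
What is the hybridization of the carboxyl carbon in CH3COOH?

The carboxyl carbon: 3 σ bonds, plus one π bond — 3 electron domains, sp2.

sp2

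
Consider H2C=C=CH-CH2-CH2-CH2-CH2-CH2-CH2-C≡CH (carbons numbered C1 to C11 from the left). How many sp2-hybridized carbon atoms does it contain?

2

C1: sp2 ✓
C2: sp
C3: sp2 ✓
C4: sp3
C5: sp3
C6: sp3
C7: sp3
C8: sp3
C9: sp3
C10: sp
C11: sp
C1, C3 → 2 sp2 carbons.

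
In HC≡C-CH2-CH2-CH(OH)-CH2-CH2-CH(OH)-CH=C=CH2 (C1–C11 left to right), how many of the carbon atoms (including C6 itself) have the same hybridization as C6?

6

C6 is sp3 (only σ bonds).
C1: sp
C2: sp
C3: sp3 ✓
C4: sp3 ✓
C5: sp3 ✓
C6: sp3 ✓
C7: sp3 ✓
C8: sp3 ✓
C9: sp2
C10: sp
C11: sp2
6 carbons are sp3.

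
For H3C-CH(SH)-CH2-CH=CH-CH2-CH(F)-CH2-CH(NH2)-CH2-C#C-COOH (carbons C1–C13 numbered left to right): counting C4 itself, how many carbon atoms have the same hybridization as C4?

3

C4 is sp2 (one π bond).
C1: sp3
C2: sp3
C3: sp3
C4: sp2 ✓
C5: sp2 ✓
C6: sp3
C7: sp3
C8: sp3
C9: sp3
C10: sp3
C11: sp
C12: sp
C13: sp2 ✓
3 carbons are sp2.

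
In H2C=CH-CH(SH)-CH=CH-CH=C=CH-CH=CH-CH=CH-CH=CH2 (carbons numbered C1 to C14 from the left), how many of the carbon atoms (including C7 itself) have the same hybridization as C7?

C7 is sp (two π bonds).
C1: sp2
C2: sp2
C3: sp3
C4: sp2
C5: sp2
C6: sp2
C7: sp ✓
C8: sp2
C9: sp2
C10: sp2
C11: sp2
C12: sp2
C13: sp2
C14: sp2
1 carbon is sp.

1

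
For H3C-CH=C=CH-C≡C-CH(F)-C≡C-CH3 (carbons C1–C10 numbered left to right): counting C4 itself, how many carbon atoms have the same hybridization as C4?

2

C4 is sp2 (one π bond).
C1: sp3
C2: sp2 ✓
C3: sp
C4: sp2 ✓
C5: sp
C6: sp
C7: sp3
C8: sp
C9: sp
C10: sp3
2 carbons are sp2.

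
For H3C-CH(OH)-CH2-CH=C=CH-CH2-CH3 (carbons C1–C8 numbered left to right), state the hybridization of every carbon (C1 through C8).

C1: 4 σ bonds; 4 regions of electron density → sp3.
C2: 4 σ bonds; 4 regions of electron density → sp3.
C3 carries 4 σ bonds, giving a steric number of 4, so it is sp3.
C4 has 3 σ bonds, plus one π bond: steric number 3 → sp2.
C5: 2 σ bonds, plus two π bonds; 2 regions of electron density → sp.
C6: 3 σ bonds, plus one π bond; 3 regions of electron density → sp2.
C7 has 4 σ bonds: steric number 4 → sp3.
C8 — 4 σ bonds. Steric number 4, so sp3.

C1 sp3, C2 sp3, C3 sp3, C4 sp2, C5 sp, C6 sp2, C7 sp3, C8 sp3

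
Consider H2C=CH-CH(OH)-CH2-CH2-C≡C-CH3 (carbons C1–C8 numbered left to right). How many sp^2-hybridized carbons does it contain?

2

C1: sp2 ✓
C2: sp2 ✓
C3: sp3
C4: sp3
C5: sp3
C6: sp
C7: sp
C8: sp3
C1, C2 → 2 sp2 carbons.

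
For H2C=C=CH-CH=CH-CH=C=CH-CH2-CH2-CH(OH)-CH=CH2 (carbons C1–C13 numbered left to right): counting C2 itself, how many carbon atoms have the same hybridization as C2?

2

C2 is sp (two π bonds).
C1: sp2
C2: sp ✓
C3: sp2
C4: sp2
C5: sp2
C6: sp2
C7: sp ✓
C8: sp2
C9: sp3
C10: sp3
C11: sp3
C12: sp2
C13: sp2
2 carbons are sp.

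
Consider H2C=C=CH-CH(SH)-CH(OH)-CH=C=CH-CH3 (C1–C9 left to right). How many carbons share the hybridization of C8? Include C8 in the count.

4

C8 is sp2 (one π bond).
C1: sp2 ✓
C2: sp
C3: sp2 ✓
C4: sp3
C5: sp3
C6: sp2 ✓
C7: sp
C8: sp2 ✓
C9: sp3
4 carbons are sp2.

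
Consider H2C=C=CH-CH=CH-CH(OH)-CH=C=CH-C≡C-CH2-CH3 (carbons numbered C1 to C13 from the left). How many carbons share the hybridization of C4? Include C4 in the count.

6

C4 is sp2 (one π bond).
C1: sp2 ✓
C2: sp
C3: sp2 ✓
C4: sp2 ✓
C5: sp2 ✓
C6: sp3
C7: sp2 ✓
C8: sp
C9: sp2 ✓
C10: sp
C11: sp
C12: sp3
C13: sp3
6 carbons are sp2.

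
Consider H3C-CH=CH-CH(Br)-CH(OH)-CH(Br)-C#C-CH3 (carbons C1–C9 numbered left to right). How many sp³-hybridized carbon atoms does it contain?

C1: sp3 ✓
C2: sp2
C3: sp2
C4: sp3 ✓
C5: sp3 ✓
C6: sp3 ✓
C7: sp
C8: sp
C9: sp3 ✓
C1, C4, C5, C6, C9 → 5 sp3 carbons.

5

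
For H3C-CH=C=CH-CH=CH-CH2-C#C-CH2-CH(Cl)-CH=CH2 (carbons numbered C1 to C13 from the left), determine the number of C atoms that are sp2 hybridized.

C1: sp3
C2: sp2 ✓
C3: sp
C4: sp2 ✓
C5: sp2 ✓
C6: sp2 ✓
C7: sp3
C8: sp
C9: sp
C10: sp3
C11: sp3
C12: sp2 ✓
C13: sp2 ✓
C2, C4, C5, C6, C12, C13 → 6 sp2 carbons.

6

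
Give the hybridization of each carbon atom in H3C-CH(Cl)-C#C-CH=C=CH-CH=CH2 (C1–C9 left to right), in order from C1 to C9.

C1 has 4 σ bonds: steric number 4 → sp3.
C2 is sp3: 4 σ bonds, 4 electron-density regions.
C3 has 2 σ bonds, plus two π bonds: steric number 2 → sp.
C4 — 2 σ bonds, plus two π bonds. Steric number 2, so sp.
C5 — 3 σ bonds, plus one π bond. Steric number 3, so sp2.
C6 carries 2 σ bonds, plus two π bonds, giving a steric number of 2, so it is sp.
C7: 3 σ bonds, plus one π bond; 3 regions of electron density → sp2.
C8 (3 σ bonds, plus one π bond) has steric number 3: sp2.
C9 (3 σ bonds, plus one π bond) has steric number 3: sp2.

C1 sp3, C2 sp3, C3 sp, C4 sp, C5 sp2, C6 sp, C7 sp2, C8 sp2, C9 sp2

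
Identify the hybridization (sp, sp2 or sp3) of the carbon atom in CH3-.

sp^3

Three σ bonds + one lone pair = steric number 4 → sp3, pyramidal.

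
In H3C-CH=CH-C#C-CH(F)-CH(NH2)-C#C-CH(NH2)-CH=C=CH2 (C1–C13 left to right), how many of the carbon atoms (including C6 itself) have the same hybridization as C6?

C6 is sp3 (only σ bonds).
C1: sp3 ✓
C2: sp2
C3: sp2
C4: sp
C5: sp
C6: sp3 ✓
C7: sp3 ✓
C8: sp
C9: sp
C10: sp3 ✓
C11: sp2
C12: sp
C13: sp2
4 carbons are sp3.

4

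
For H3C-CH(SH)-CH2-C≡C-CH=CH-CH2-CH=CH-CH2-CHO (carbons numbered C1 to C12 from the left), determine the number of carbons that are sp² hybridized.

C1: sp3
C2: sp3
C3: sp3
C4: sp
C5: sp
C6: sp2 ✓
C7: sp2 ✓
C8: sp3
C9: sp2 ✓
C10: sp2 ✓
C11: sp3
C12: sp2 ✓
C6, C7, C9, C10, C12 → 5 sp2 carbons.

5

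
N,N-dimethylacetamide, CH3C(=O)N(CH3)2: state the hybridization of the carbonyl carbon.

sp^2

The carbonyl carbon has 3 σ bonds, plus one π bond: steric number 3 → sp2.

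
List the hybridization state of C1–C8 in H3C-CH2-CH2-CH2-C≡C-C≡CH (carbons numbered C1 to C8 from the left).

C1 sp3, C2 sp3, C3 sp3, C4 sp3, C5 sp, C6 sp, C7 sp, C8 sp

C1 has 4 σ bonds: steric number 4 → sp3.
C2 — 4 σ bonds. Steric number 4, so sp3.
C3 has 4 σ bonds: steric number 4 → sp3.
C4: 4 σ bonds; 4 regions of electron density → sp3.
C5 is sp: 2 σ bonds, plus two π bonds, 2 electron-density regions.
C6 carries 2 σ bonds, plus two π bonds, giving a steric number of 2, so it is sp.
C7 has 2 σ bonds, plus two π bonds: steric number 2 → sp.
C8 is sp: 2 σ bonds, plus two π bonds, 2 electron-density regions.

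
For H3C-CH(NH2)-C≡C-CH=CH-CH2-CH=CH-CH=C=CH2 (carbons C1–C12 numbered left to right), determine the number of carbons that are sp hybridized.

3

C1: sp3
C2: sp3
C3: sp ✓
C4: sp ✓
C5: sp2
C6: sp2
C7: sp3
C8: sp2
C9: sp2
C10: sp2
C11: sp ✓
C12: sp2
C3, C4, C11 → 3 sp carbons.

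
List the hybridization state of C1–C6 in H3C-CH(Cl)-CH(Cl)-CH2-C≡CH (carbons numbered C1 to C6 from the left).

C1 sp3, C2 sp3, C3 sp3, C4 sp3, C5 sp, C6 sp

C1: 4 σ bonds; 4 regions of electron density → sp3.
C2 has 4 σ bonds: steric number 4 → sp3.
C3: 4 σ bonds — 4 electron domains, sp3.
C4 has 4 σ bonds: steric number 4 → sp3.
C5 is sp: 2 σ bonds, plus two π bonds, 2 electron-density regions.
C6 has 2 σ bonds, plus two π bonds: steric number 2 → sp.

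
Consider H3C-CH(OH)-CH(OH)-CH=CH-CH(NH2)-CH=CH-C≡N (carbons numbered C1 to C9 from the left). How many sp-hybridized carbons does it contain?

C1: sp3
C2: sp3
C3: sp3
C4: sp2
C5: sp2
C6: sp3
C7: sp2
C8: sp2
C9: sp ✓
C9 → 1 sp carbon.

1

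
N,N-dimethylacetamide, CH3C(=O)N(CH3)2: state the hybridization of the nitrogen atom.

sp2

Amide resonance: N lone pair conjugated with C=O → sp2.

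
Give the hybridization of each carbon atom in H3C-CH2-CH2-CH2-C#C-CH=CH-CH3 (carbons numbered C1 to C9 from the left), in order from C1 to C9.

C1 sp3, C2 sp3, C3 sp3, C4 sp3, C5 sp, C6 sp, C7 sp2, C8 sp2, C9 sp3

C1 is sp3: 4 σ bonds, 4 electron-density regions.
C2 (4 σ bonds) has steric number 4: sp3.
C3 is sp3: 4 σ bonds, 4 electron-density regions.
C4: 4 σ bonds; 4 regions of electron density → sp3.
C5: 2 σ bonds, plus two π bonds — 2 electron domains, sp.
C6 is sp: 2 σ bonds, plus two π bonds, 2 electron-density regions.
C7: 3 σ bonds, plus one π bond; 3 regions of electron density → sp2.
C8: 3 σ bonds, plus one π bond; 3 regions of electron density → sp2.
C9 (4 σ bonds) has steric number 4: sp3.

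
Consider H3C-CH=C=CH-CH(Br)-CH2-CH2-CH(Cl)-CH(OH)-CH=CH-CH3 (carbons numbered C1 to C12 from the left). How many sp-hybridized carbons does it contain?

1

C1: sp3
C2: sp2
C3: sp ✓
C4: sp2
C5: sp3
C6: sp3
C7: sp3
C8: sp3
C9: sp3
C10: sp2
C11: sp2
C12: sp3
C3 → 1 sp carbon.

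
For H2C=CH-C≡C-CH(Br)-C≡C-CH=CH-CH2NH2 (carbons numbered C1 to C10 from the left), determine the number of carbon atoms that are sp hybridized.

C1: sp2
C2: sp2
C3: sp ✓
C4: sp ✓
C5: sp3
C6: sp ✓
C7: sp ✓
C8: sp2
C9: sp2
C10: sp3
C3, C4, C6, C7 → 4 sp carbons.

4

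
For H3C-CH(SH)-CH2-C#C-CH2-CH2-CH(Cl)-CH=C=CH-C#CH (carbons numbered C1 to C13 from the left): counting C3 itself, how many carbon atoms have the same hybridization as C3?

C3 is sp3 (only σ bonds).
C1: sp3 ✓
C2: sp3 ✓
C3: sp3 ✓
C4: sp
C5: sp
C6: sp3 ✓
C7: sp3 ✓
C8: sp3 ✓
C9: sp2
C10: sp
C11: sp2
C12: sp
C13: sp
6 carbons are sp3.

6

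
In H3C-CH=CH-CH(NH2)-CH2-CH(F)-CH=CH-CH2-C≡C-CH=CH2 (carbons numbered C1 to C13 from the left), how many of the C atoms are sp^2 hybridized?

6

C1: sp3
C2: sp2 ✓
C3: sp2 ✓
C4: sp3
C5: sp3
C6: sp3
C7: sp2 ✓
C8: sp2 ✓
C9: sp3
C10: sp
C11: sp
C12: sp2 ✓
C13: sp2 ✓
C2, C3, C7, C8, C12, C13 → 6 sp2 carbons.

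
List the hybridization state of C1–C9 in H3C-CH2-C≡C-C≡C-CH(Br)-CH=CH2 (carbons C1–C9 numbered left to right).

C1 sp3, C2 sp3, C3 sp, C4 sp, C5 sp, C6 sp, C7 sp3, C8 sp2, C9 sp2

C1 — 4 σ bonds. Steric number 4, so sp3.
C2 (4 σ bonds) has steric number 4: sp3.
C3 is sp: 2 σ bonds, plus two π bonds, 2 electron-density regions.
C4: 2 σ bonds, plus two π bonds; 2 regions of electron density → sp.
C5 is sp: 2 σ bonds, plus two π bonds, 2 electron-density regions.
C6 (2 σ bonds, plus two π bonds) has steric number 2: sp.
C7: 4 σ bonds — 4 electron domains, sp3.
C8 is sp2: 3 σ bonds, plus one π bond, 3 electron-density regions.
C9 has 3 σ bonds, plus one π bond: steric number 3 → sp2.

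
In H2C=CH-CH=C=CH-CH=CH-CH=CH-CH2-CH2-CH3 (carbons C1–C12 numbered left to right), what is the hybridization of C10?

sp³

C10 — 4 σ bonds. Steric number 4, so sp3.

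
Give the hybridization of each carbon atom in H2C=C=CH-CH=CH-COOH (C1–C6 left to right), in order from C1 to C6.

C1 sp2, C2 sp, C3 sp2, C4 sp2, C5 sp2, C6 sp2

C1 — 3 σ bonds, plus one π bond. Steric number 3, so sp2.
C2 carries 2 σ bonds, plus two π bonds, giving a steric number of 2, so it is sp.
C3: 3 σ bonds, plus one π bond; 3 regions of electron density → sp2.
C4: 3 σ bonds, plus one π bond; 3 regions of electron density → sp2.
C5 (3 σ bonds, plus one π bond) has steric number 3: sp2.
C6 (3 σ bonds, plus one π bond) has steric number 3: sp2.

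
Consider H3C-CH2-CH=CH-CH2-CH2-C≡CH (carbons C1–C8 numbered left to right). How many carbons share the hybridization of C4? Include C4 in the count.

C4 is sp2 (one π bond).
C1: sp3
C2: sp3
C3: sp2 ✓
C4: sp2 ✓
C5: sp3
C6: sp3
C7: sp
C8: sp
2 carbons are sp2.

2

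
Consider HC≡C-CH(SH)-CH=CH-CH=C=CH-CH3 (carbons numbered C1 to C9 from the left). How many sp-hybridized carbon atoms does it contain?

C1: sp ✓
C2: sp ✓
C3: sp3
C4: sp2
C5: sp2
C6: sp2
C7: sp ✓
C8: sp2
C9: sp3
C1, C2, C7 → 3 sp carbons.

3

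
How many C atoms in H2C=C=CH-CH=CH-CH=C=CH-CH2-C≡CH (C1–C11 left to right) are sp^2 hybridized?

C1: sp2 ✓
C2: sp
C3: sp2 ✓
C4: sp2 ✓
C5: sp2 ✓
C6: sp2 ✓
C7: sp
C8: sp2 ✓
C9: sp3
C10: sp
C11: sp
C1, C3, C4, C5, C6, C8 → 6 sp2 carbons.

6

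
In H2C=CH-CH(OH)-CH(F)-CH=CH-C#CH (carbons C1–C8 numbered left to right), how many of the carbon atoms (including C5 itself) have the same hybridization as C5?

4

C5 is sp2 (one π bond).
C1: sp2 ✓
C2: sp2 ✓
C3: sp3
C4: sp3
C5: sp2 ✓
C6: sp2 ✓
C7: sp
C8: sp
4 carbons are sp2.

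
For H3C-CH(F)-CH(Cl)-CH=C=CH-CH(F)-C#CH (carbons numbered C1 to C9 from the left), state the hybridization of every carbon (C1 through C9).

C1 carries 4 σ bonds, giving a steric number of 4, so it is sp3.
C2: 4 σ bonds — 4 electron domains, sp3.
C3 — 4 σ bonds. Steric number 4, so sp3.
C4 is sp2: 3 σ bonds, plus one π bond, 3 electron-density regions.
C5 — 2 σ bonds, plus two π bonds. Steric number 2, so sp.
C6 is sp2: 3 σ bonds, plus one π bond, 3 electron-density regions.
C7 is sp3: 4 σ bonds, 4 electron-density regions.
C8 — 2 σ bonds, plus two π bonds. Steric number 2, so sp.
C9 (2 σ bonds, plus two π bonds) has steric number 2: sp.

C1 sp3, C2 sp3, C3 sp3, C4 sp2, C5 sp, C6 sp2, C7 sp3, C8 sp, C9 sp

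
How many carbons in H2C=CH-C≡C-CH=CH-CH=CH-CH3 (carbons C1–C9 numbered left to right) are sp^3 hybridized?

C1: sp2
C2: sp2
C3: sp
C4: sp
C5: sp2
C6: sp2
C7: sp2
C8: sp2
C9: sp3 ✓
C9 → 1 sp3 carbon.

1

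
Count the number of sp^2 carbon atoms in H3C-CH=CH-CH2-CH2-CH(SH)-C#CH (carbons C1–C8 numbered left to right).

2

C1: sp3
C2: sp2 ✓
C3: sp2 ✓
C4: sp3
C5: sp3
C6: sp3
C7: sp
C8: sp
C2, C3 → 2 sp2 carbons.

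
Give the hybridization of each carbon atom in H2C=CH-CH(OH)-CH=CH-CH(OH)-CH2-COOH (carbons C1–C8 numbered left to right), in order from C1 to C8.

C1 sp2, C2 sp2, C3 sp3, C4 sp2, C5 sp2, C6 sp3, C7 sp3, C8 sp2

C1 — 3 σ bonds, plus one π bond. Steric number 3, so sp2.
C2 — 3 σ bonds, plus one π bond. Steric number 3, so sp2.
C3 has 4 σ bonds: steric number 4 → sp3.
C4 — 3 σ bonds, plus one π bond. Steric number 3, so sp2.
C5 carries 3 σ bonds, plus one π bond, giving a steric number of 3, so it is sp2.
C6 has 4 σ bonds: steric number 4 → sp3.
C7: 4 σ bonds — 4 electron domains, sp3.
C8 has 3 σ bonds, plus one π bond: steric number 3 → sp2.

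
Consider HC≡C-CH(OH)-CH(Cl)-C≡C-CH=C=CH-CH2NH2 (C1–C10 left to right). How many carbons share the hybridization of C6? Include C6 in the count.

5

C6 is sp (two π bonds).
C1: sp ✓
C2: sp ✓
C3: sp3
C4: sp3
C5: sp ✓
C6: sp ✓
C7: sp2
C8: sp ✓
C9: sp2
C10: sp3
5 carbons are sp.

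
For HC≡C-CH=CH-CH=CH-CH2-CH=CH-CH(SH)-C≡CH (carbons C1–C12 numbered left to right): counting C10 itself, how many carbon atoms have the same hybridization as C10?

C10 is sp3 (only σ bonds).
C1: sp
C2: sp
C3: sp2
C4: sp2
C5: sp2
C6: sp2
C7: sp3 ✓
C8: sp2
C9: sp2
C10: sp3 ✓
C11: sp
C12: sp
2 carbons are sp3.

2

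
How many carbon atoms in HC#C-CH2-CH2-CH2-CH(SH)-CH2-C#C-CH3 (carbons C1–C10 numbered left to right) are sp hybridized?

4

C1: sp ✓
C2: sp ✓
C3: sp3
C4: sp3
C5: sp3
C6: sp3
C7: sp3
C8: sp ✓
C9: sp ✓
C10: sp3
C1, C2, C8, C9 → 4 sp carbons.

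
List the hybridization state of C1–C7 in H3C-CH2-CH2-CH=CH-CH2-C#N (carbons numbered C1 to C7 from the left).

C1 sp3, C2 sp3, C3 sp3, C4 sp2, C5 sp2, C6 sp3, C7 sp

C1 is sp3: 4 σ bonds, 4 electron-density regions.
C2 has 4 σ bonds: steric number 4 → sp3.
C3 (4 σ bonds) has steric number 4: sp3.
C4 (3 σ bonds, plus one π bond) has steric number 3: sp2.
C5 (3 σ bonds, plus one π bond) has steric number 3: sp2.
C6 carries 4 σ bonds, giving a steric number of 4, so it is sp3.
C7: 2 σ bonds, plus two π bonds — 2 electron domains, sp.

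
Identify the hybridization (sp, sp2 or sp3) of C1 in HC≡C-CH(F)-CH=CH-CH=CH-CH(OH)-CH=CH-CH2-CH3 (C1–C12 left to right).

C1 carries 2 σ bonds, plus two π bonds, giving a steric number of 2, so it is sp.

sp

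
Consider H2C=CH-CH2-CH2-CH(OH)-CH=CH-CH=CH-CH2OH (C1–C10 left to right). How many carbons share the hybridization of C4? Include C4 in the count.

C4 is sp3 (only σ bonds).
C1: sp2
C2: sp2
C3: sp3 ✓
C4: sp3 ✓
C5: sp3 ✓
C6: sp2
C7: sp2
C8: sp2
C9: sp2
C10: sp3 ✓
4 carbons are sp3.

4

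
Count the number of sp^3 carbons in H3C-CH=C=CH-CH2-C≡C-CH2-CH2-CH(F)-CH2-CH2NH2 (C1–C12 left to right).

7

C1: sp3 ✓
C2: sp2
C3: sp
C4: sp2
C5: sp3 ✓
C6: sp
C7: sp
C8: sp3 ✓
C9: sp3 ✓
C10: sp3 ✓
C11: sp3 ✓
C12: sp3 ✓
C1, C5, C8, C9, C10, C11, C12 → 7 sp3 carbons.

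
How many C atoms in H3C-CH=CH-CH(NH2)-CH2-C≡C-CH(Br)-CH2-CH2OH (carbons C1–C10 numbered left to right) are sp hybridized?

2

C1: sp3
C2: sp2
C3: sp2
C4: sp3
C5: sp3
C6: sp ✓
C7: sp ✓
C8: sp3
C9: sp3
C10: sp3
C6, C7 → 2 sp carbons.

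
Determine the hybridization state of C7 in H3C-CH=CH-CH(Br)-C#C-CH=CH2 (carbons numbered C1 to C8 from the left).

C7 has 3 σ bonds, plus one π bond: steric number 3 → sp2.

sp^2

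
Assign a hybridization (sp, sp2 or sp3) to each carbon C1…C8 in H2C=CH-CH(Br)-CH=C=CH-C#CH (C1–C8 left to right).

C1 carries 3 σ bonds, plus one π bond, giving a steric number of 3, so it is sp2.
C2 carries 3 σ bonds, plus one π bond, giving a steric number of 3, so it is sp2.
C3: 4 σ bonds — 4 electron domains, sp3.
C4 carries 3 σ bonds, plus one π bond, giving a steric number of 3, so it is sp2.
C5: 2 σ bonds, plus two π bonds; 2 regions of electron density → sp.
C6: 3 σ bonds, plus one π bond; 3 regions of electron density → sp2.
C7 — 2 σ bonds, plus two π bonds. Steric number 2, so sp.
C8 is sp: 2 σ bonds, plus two π bonds, 2 electron-density regions.

C1 sp2, C2 sp2, C3 sp3, C4 sp2, C5 sp, C6 sp2, C7 sp, C8 sp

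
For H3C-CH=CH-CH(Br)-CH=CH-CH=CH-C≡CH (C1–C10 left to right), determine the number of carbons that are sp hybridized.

C1: sp3
C2: sp2
C3: sp2
C4: sp3
C5: sp2
C6: sp2
C7: sp2
C8: sp2
C9: sp ✓
C10: sp ✓
C9, C10 → 2 sp carbons.

2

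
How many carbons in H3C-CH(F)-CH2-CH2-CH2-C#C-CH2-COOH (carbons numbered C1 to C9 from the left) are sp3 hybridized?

C1: sp3 ✓
C2: sp3 ✓
C3: sp3 ✓
C4: sp3 ✓
C5: sp3 ✓
C6: sp
C7: sp
C8: sp3 ✓
C9: sp2
C1, C2, C3, C4, C5, C8 → 6 sp3 carbons.

6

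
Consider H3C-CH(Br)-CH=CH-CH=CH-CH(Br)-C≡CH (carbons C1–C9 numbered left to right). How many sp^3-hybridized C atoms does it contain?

3

C1: sp3 ✓
C2: sp3 ✓
C3: sp2
C4: sp2
C5: sp2
C6: sp2
C7: sp3 ✓
C8: sp
C9: sp
C1, C2, C7 → 3 sp3 carbons.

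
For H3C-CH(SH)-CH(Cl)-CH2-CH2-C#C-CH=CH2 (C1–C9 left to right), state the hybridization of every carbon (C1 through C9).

C1 sp3, C2 sp3, C3 sp3, C4 sp3, C5 sp3, C6 sp, C7 sp, C8 sp2, C9 sp2

C1 (4 σ bonds) has steric number 4: sp3.
C2 carries 4 σ bonds, giving a steric number of 4, so it is sp3.
C3: 4 σ bonds; 4 regions of electron density → sp3.
C4: 4 σ bonds — 4 electron domains, sp3.
C5 has 4 σ bonds: steric number 4 → sp3.
C6 carries 2 σ bonds, plus two π bonds, giving a steric number of 2, so it is sp.
C7: 2 σ bonds, plus two π bonds; 2 regions of electron density → sp.
C8 (3 σ bonds, plus one π bond) has steric number 3: sp2.
C9 carries 3 σ bonds, plus one π bond, giving a steric number of 3, so it is sp2.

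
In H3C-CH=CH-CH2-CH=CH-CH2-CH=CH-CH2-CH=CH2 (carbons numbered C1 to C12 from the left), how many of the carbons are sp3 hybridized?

C1: sp3 ✓
C2: sp2
C3: sp2
C4: sp3 ✓
C5: sp2
C6: sp2
C7: sp3 ✓
C8: sp2
C9: sp2
C10: sp3 ✓
C11: sp2
C12: sp2
C1, C4, C7, C10 → 4 sp3 carbons.

4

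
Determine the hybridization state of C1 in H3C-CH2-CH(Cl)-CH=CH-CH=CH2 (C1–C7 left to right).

sp³

C1 carries 4 σ bonds, giving a steric number of 4, so it is sp3.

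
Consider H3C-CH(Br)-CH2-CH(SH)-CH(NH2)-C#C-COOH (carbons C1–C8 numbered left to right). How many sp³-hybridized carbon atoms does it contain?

5

C1: sp3 ✓
C2: sp3 ✓
C3: sp3 ✓
C4: sp3 ✓
C5: sp3 ✓
C6: sp
C7: sp
C8: sp2
C1, C2, C3, C4, C5 → 5 sp3 carbons.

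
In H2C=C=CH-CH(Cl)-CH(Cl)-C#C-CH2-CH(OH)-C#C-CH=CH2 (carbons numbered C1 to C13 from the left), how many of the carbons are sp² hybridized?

C1: sp2 ✓
C2: sp
C3: sp2 ✓
C4: sp3
C5: sp3
C6: sp
C7: sp
C8: sp3
C9: sp3
C10: sp
C11: sp
C12: sp2 ✓
C13: sp2 ✓
C1, C3, C12, C13 → 4 sp2 carbons.

4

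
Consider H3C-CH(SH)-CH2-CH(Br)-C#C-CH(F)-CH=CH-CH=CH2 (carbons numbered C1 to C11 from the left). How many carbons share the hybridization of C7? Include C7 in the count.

5

C7 is sp3 (only σ bonds).
C1: sp3 ✓
C2: sp3 ✓
C3: sp3 ✓
C4: sp3 ✓
C5: sp
C6: sp
C7: sp3 ✓
C8: sp2
C9: sp2
C10: sp2
C11: sp2
5 carbons are sp3.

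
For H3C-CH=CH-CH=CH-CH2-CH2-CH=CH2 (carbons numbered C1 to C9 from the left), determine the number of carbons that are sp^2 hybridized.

6

C1: sp3
C2: sp2 ✓
C3: sp2 ✓
C4: sp2 ✓
C5: sp2 ✓
C6: sp3
C7: sp3
C8: sp2 ✓
C9: sp2 ✓
C2, C3, C4, C5, C8, C9 → 6 sp2 carbons.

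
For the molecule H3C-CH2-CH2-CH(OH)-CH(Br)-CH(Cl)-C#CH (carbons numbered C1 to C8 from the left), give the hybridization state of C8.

C8 has 2 σ bonds, plus two π bonds: steric number 2 → sp.

sp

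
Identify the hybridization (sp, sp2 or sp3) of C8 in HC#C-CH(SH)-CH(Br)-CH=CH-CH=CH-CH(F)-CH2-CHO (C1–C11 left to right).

C8 is sp2: 3 σ bonds, plus one π bond, 3 electron-density regions.

sp²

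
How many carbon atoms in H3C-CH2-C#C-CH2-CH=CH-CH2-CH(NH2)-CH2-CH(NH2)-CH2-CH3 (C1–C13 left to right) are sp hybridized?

C1: sp3
C2: sp3
C3: sp ✓
C4: sp ✓
C5: sp3
C6: sp2
C7: sp2
C8: sp3
C9: sp3
C10: sp3
C11: sp3
C12: sp3
C13: sp3
C3, C4 → 2 sp carbons.

2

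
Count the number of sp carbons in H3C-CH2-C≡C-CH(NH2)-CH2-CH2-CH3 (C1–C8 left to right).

2

C1: sp3
C2: sp3
C3: sp ✓
C4: sp ✓
C5: sp3
C6: sp3
C7: sp3
C8: sp3
C3, C4 → 2 sp carbons.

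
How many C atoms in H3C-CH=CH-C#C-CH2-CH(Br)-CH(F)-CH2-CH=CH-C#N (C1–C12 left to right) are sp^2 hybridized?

C1: sp3
C2: sp2 ✓
C3: sp2 ✓
C4: sp
C5: sp
C6: sp3
C7: sp3
C8: sp3
C9: sp3
C10: sp2 ✓
C11: sp2 ✓
C12: sp
C2, C3, C10, C11 → 4 sp2 carbons.

4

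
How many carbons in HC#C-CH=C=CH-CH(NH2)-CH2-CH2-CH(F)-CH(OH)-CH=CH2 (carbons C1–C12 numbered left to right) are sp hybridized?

3

C1: sp ✓
C2: sp ✓
C3: sp2
C4: sp ✓
C5: sp2
C6: sp3
C7: sp3
C8: sp3
C9: sp3
C10: sp3
C11: sp2
C12: sp2
C1, C2, C4 → 3 sp carbons.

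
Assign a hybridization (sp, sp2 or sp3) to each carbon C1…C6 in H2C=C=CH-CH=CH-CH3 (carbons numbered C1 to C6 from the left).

C1 is sp2: 3 σ bonds, plus one π bond, 3 electron-density regions.
C2 carries 2 σ bonds, plus two π bonds, giving a steric number of 2, so it is sp.
C3 is sp2: 3 σ bonds, plus one π bond, 3 electron-density regions.
C4 — 3 σ bonds, plus one π bond. Steric number 3, so sp2.
C5: 3 σ bonds, plus one π bond; 3 regions of electron density → sp2.
C6: 4 σ bonds — 4 electron domains, sp3.

C1 sp2, C2 sp, C3 sp2, C4 sp2, C5 sp2, C6 sp3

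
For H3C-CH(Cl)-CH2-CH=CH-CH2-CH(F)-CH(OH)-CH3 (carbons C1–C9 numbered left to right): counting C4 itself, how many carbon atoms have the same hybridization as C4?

2

C4 is sp2 (one π bond).
C1: sp3
C2: sp3
C3: sp3
C4: sp2 ✓
C5: sp2 ✓
C6: sp3
C7: sp3
C8: sp3
C9: sp3
2 carbons are sp2.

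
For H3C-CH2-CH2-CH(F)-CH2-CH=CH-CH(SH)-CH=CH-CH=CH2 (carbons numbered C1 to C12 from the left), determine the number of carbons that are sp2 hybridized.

C1: sp3
C2: sp3
C3: sp3
C4: sp3
C5: sp3
C6: sp2 ✓
C7: sp2 ✓
C8: sp3
C9: sp2 ✓
C10: sp2 ✓
C11: sp2 ✓
C12: sp2 ✓
C6, C7, C9, C10, C11, C12 → 6 sp2 carbons.

6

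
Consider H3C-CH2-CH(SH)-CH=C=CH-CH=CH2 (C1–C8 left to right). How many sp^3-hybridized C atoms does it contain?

C1: sp3 ✓
C2: sp3 ✓
C3: sp3 ✓
C4: sp2
C5: sp
C6: sp2
C7: sp2
C8: sp2
C1, C2, C3 → 3 sp3 carbons.

3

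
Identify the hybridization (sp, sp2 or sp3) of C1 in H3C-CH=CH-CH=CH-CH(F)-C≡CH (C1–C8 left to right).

C1 is sp3: 4 σ bonds, 4 electron-density regions.

sp³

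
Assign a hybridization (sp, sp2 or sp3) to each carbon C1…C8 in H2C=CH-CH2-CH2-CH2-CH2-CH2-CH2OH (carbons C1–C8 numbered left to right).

C1 is sp2: 3 σ bonds, plus one π bond, 3 electron-density regions.
C2 (3 σ bonds, plus one π bond) has steric number 3: sp2.
C3 carries 4 σ bonds, giving a steric number of 4, so it is sp3.
C4 carries 4 σ bonds, giving a steric number of 4, so it is sp3.
C5 is sp3: 4 σ bonds, 4 electron-density regions.
C6 has 4 σ bonds: steric number 4 → sp3.
C7: 4 σ bonds; 4 regions of electron density → sp3.
C8 has 4 σ bonds: steric number 4 → sp3.

C1 sp2, C2 sp2, C3 sp3, C4 sp3, C5 sp3, C6 sp3, C7 sp3, C8 sp3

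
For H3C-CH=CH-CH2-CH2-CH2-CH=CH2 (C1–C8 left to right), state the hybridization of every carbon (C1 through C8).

C1 (4 σ bonds) has steric number 4: sp3.
C2 carries 3 σ bonds, plus one π bond, giving a steric number of 3, so it is sp2.
C3 is sp2: 3 σ bonds, plus one π bond, 3 electron-density regions.
C4 (4 σ bonds) has steric number 4: sp3.
C5 — 4 σ bonds. Steric number 4, so sp3.
C6: 4 σ bonds — 4 electron domains, sp3.
C7 (3 σ bonds, plus one π bond) has steric number 3: sp2.
C8 has 3 σ bonds, plus one π bond: steric number 3 → sp2.

C1 sp3, C2 sp2, C3 sp2, C4 sp3, C5 sp3, C6 sp3, C7 sp2, C8 sp2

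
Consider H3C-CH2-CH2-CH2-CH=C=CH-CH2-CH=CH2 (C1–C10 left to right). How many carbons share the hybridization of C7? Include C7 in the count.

4

C7 is sp2 (one π bond).
C1: sp3
C2: sp3
C3: sp3
C4: sp3
C5: sp2 ✓
C6: sp
C7: sp2 ✓
C8: sp3
C9: sp2 ✓
C10: sp2 ✓
4 carbons are sp2.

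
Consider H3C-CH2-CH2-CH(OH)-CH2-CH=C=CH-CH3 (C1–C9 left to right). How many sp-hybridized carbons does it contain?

1

C1: sp3
C2: sp3
C3: sp3
C4: sp3
C5: sp3
C6: sp2
C7: sp ✓
C8: sp2
C9: sp3
C7 → 1 sp carbon.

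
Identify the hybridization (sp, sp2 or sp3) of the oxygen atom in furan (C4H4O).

One O lone pair is in the aromatic π system (p orbital), the other is in an sp2 hybrid in the ring plane; O has two σ bonds + one in-plane lone pair → sp2.

sp2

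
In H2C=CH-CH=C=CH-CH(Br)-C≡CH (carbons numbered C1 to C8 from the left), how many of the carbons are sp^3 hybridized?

C1: sp2
C2: sp2
C3: sp2
C4: sp
C5: sp2
C6: sp3 ✓
C7: sp
C8: sp
C6 → 1 sp3 carbon.

1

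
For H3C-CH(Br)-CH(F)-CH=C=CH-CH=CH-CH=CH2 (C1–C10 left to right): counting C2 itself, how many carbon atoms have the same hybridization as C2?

C2 is sp3 (only σ bonds).
C1: sp3 ✓
C2: sp3 ✓
C3: sp3 ✓
C4: sp2
C5: sp
C6: sp2
C7: sp2
C8: sp2
C9: sp2
C10: sp2
3 carbons are sp3.

3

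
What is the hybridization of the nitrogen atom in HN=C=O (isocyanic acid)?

The nitrogen atom (2 σ bonds and 1 lone pair, plus one π bond) has steric number 3: sp2.

sp²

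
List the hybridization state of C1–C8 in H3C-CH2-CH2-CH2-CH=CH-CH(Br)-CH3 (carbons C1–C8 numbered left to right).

C1 is sp3: 4 σ bonds, 4 electron-density regions.
C2: 4 σ bonds — 4 electron domains, sp3.
C3 (4 σ bonds) has steric number 4: sp3.
C4 is sp3: 4 σ bonds, 4 electron-density regions.
C5 has 3 σ bonds, plus one π bond: steric number 3 → sp2.
C6 carries 3 σ bonds, plus one π bond, giving a steric number of 3, so it is sp2.
C7 — 4 σ bonds. Steric number 4, so sp3.
C8: 4 σ bonds — 4 electron domains, sp3.

C1 sp3, C2 sp3, C3 sp3, C4 sp3, C5 sp2, C6 sp2, C7 sp3, C8 sp3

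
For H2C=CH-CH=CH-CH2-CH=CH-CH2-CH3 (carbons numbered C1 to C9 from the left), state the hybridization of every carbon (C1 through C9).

C1: 3 σ bonds, plus one π bond; 3 regions of electron density → sp2.
C2 has 3 σ bonds, plus one π bond: steric number 3 → sp2.
C3 is sp2: 3 σ bonds, plus one π bond, 3 electron-density regions.
C4: 3 σ bonds, plus one π bond — 3 electron domains, sp2.
C5 — 4 σ bonds. Steric number 4, so sp3.
C6 carries 3 σ bonds, plus one π bond, giving a steric number of 3, so it is sp2.
C7 is sp2: 3 σ bonds, plus one π bond, 3 electron-density regions.
C8 — 4 σ bonds. Steric number 4, so sp3.
C9: 4 σ bonds; 4 regions of electron density → sp3.

C1 sp2, C2 sp2, C3 sp2, C4 sp2, C5 sp3, C6 sp2, C7 sp2, C8 sp3, C9 sp3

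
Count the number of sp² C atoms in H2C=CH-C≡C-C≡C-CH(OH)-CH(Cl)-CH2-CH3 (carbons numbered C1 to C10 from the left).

C1: sp2 ✓
C2: sp2 ✓
C3: sp
C4: sp
C5: sp
C6: sp
C7: sp3
C8: sp3
C9: sp3
C10: sp3
C1, C2 → 2 sp2 carbons.

2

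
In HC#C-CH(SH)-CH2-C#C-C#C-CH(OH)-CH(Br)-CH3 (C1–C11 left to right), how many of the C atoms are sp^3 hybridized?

C1: sp
C2: sp
C3: sp3 ✓
C4: sp3 ✓
C5: sp
C6: sp
C7: sp
C8: sp
C9: sp3 ✓
C10: sp3 ✓
C11: sp3 ✓
C3, C4, C9, C10, C11 → 5 sp3 carbons.

5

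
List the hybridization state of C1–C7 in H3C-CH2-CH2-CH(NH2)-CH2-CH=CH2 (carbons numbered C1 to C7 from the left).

C1 sp3, C2 sp3, C3 sp3, C4 sp3, C5 sp3, C6 sp2, C7 sp2

C1: 4 σ bonds — 4 electron domains, sp3.
C2 (4 σ bonds) has steric number 4: sp3.
C3 has 4 σ bonds: steric number 4 → sp3.
C4 — 4 σ bonds. Steric number 4, so sp3.
C5: 4 σ bonds; 4 regions of electron density → sp3.
C6: 3 σ bonds, plus one π bond — 3 electron domains, sp2.
C7 is sp2: 3 σ bonds, plus one π bond, 3 electron-density regions.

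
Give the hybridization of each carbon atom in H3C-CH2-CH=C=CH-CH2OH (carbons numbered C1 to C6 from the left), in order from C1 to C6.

C1 has 4 σ bonds: steric number 4 → sp3.
C2: 4 σ bonds; 4 regions of electron density → sp3.
C3 (3 σ bonds, plus one π bond) has steric number 3: sp2.
C4 has 2 σ bonds, plus two π bonds: steric number 2 → sp.
C5 — 3 σ bonds, plus one π bond. Steric number 3, so sp2.
C6 (4 σ bonds) has steric number 4: sp3.

C1 sp3, C2 sp3, C3 sp2, C4 sp, C5 sp2, C6 sp3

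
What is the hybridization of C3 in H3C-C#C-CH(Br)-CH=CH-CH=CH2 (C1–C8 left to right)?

C3 (2 σ bonds, plus two π bonds) has steric number 2: sp.

sp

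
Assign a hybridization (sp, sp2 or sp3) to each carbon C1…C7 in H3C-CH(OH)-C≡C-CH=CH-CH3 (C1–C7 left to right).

C1 has 4 σ bonds: steric number 4 → sp3.
C2 has 4 σ bonds: steric number 4 → sp3.
C3 has 2 σ bonds, plus two π bonds: steric number 2 → sp.
C4 carries 2 σ bonds, plus two π bonds, giving a steric number of 2, so it is sp.
C5 — 3 σ bonds, plus one π bond. Steric number 3, so sp2.
C6 is sp2: 3 σ bonds, plus one π bond, 3 electron-density regions.
C7: 4 σ bonds; 4 regions of electron density → sp3.

C1 sp3, C2 sp3, C3 sp, C4 sp, C5 sp2, C6 sp2, C7 sp3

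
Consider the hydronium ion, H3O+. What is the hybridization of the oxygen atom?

Three σ bonds + one lone pair = steric number 4 → sp3.

sp3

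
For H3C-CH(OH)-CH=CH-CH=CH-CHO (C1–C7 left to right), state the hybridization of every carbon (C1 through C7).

C1: 4 σ bonds; 4 regions of electron density → sp3.
C2 carries 4 σ bonds, giving a steric number of 4, so it is sp3.
C3 (3 σ bonds, plus one π bond) has steric number 3: sp2.
C4: 3 σ bonds, plus one π bond; 3 regions of electron density → sp2.
C5: 3 σ bonds, plus one π bond — 3 electron domains, sp2.
C6 (3 σ bonds, plus one π bond) has steric number 3: sp2.
C7 — 3 σ bonds, plus one π bond. Steric number 3, so sp2.

C1 sp3, C2 sp3, C3 sp2, C4 sp2, C5 sp2, C6 sp2, C7 sp2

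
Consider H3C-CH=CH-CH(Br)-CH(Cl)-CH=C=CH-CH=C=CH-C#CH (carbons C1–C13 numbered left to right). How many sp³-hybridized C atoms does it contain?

C1: sp3 ✓
C2: sp2
C3: sp2
C4: sp3 ✓
C5: sp3 ✓
C6: sp2
C7: sp
C8: sp2
C9: sp2
C10: sp
C11: sp2
C12: sp
C13: sp
C1, C4, C5 → 3 sp3 carbons.

3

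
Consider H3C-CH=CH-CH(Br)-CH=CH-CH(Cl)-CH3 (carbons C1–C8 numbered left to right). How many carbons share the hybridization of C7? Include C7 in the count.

4

C7 is sp3 (only σ bonds).
C1: sp3 ✓
C2: sp2
C3: sp2
C4: sp3 ✓
C5: sp2
C6: sp2
C7: sp3 ✓
C8: sp3 ✓
4 carbons are sp3.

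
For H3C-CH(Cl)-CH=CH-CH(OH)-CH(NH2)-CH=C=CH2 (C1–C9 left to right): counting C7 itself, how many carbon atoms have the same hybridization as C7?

4

C7 is sp2 (one π bond).
C1: sp3
C2: sp3
C3: sp2 ✓
C4: sp2 ✓
C5: sp3
C6: sp3
C7: sp2 ✓
C8: sp
C9: sp2 ✓
4 carbons are sp2.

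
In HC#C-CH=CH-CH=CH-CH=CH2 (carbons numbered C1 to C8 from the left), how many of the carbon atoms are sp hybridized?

2

C1: sp ✓
C2: sp ✓
C3: sp2
C4: sp2
C5: sp2
C6: sp2
C7: sp2
C8: sp2
C1, C2 → 2 sp carbons.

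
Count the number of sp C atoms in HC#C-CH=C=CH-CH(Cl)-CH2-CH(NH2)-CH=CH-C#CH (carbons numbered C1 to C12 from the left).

5

C1: sp ✓
C2: sp ✓
C3: sp2
C4: sp ✓
C5: sp2
C6: sp3
C7: sp3
C8: sp3
C9: sp2
C10: sp2
C11: sp ✓
C12: sp ✓
C1, C2, C4, C11, C12 → 5 sp carbons.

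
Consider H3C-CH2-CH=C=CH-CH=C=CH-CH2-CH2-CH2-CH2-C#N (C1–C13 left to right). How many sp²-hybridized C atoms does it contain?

4

C1: sp3
C2: sp3
C3: sp2 ✓
C4: sp
C5: sp2 ✓
C6: sp2 ✓
C7: sp
C8: sp2 ✓
C9: sp3
C10: sp3
C11: sp3
C12: sp3
C13: sp
C3, C5, C6, C8 → 4 sp2 carbons.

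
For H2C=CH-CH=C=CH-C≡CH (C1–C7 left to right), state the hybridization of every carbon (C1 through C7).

C1: 3 σ bonds, plus one π bond; 3 regions of electron density → sp2.
C2 (3 σ bonds, plus one π bond) has steric number 3: sp2.
C3: 3 σ bonds, plus one π bond — 3 electron domains, sp2.
C4 has 2 σ bonds, plus two π bonds: steric number 2 → sp.
C5: 3 σ bonds, plus one π bond; 3 regions of electron density → sp2.
C6: 2 σ bonds, plus two π bonds — 2 electron domains, sp.
C7: 2 σ bonds, plus two π bonds; 2 regions of electron density → sp.

C1 sp2, C2 sp2, C3 sp2, C4 sp, C5 sp2, C6 sp, C7 sp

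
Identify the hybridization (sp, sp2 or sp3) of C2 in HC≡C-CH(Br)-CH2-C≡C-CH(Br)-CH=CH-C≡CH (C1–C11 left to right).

C2 is sp: 2 σ bonds, plus two π bonds, 2 electron-density regions.

sp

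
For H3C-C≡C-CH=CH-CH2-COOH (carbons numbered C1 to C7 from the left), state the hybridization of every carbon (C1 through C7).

C1: 4 σ bonds — 4 electron domains, sp3.
C2 carries 2 σ bonds, plus two π bonds, giving a steric number of 2, so it is sp.
C3 carries 2 σ bonds, plus two π bonds, giving a steric number of 2, so it is sp.
C4 — 3 σ bonds, plus one π bond. Steric number 3, so sp2.
C5: 3 σ bonds, plus one π bond; 3 regions of electron density → sp2.
C6 carries 4 σ bonds, giving a steric number of 4, so it is sp3.
C7 — 3 σ bonds, plus one π bond. Steric number 3, so sp2.

C1 sp3, C2 sp, C3 sp, C4 sp2, C5 sp2, C6 sp3, C7 sp2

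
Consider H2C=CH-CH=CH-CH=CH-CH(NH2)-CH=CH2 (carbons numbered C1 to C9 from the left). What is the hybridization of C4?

C4 is sp2: 3 σ bonds, plus one π bond, 3 electron-density regions.

sp2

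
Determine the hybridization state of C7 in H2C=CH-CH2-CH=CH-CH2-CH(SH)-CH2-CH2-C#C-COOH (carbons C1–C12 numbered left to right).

sp3

C7 — 4 σ bonds. Steric number 4, so sp3.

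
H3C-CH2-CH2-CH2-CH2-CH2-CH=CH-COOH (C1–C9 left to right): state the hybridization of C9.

sp2

C9 — 3 σ bonds, plus one π bond. Steric number 3, so sp2.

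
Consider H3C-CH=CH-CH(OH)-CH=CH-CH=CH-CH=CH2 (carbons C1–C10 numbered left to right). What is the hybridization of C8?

C8 carries 3 σ bonds, plus one π bond, giving a steric number of 3, so it is sp2.

sp²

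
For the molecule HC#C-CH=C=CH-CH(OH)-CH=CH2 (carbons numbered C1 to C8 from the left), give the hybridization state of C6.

C6 is sp3: 4 σ bonds, 4 electron-density regions.

sp3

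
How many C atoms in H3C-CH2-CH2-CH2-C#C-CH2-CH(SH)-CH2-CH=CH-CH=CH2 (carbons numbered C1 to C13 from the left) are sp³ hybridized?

C1: sp3 ✓
C2: sp3 ✓
C3: sp3 ✓
C4: sp3 ✓
C5: sp
C6: sp
C7: sp3 ✓
C8: sp3 ✓
C9: sp3 ✓
C10: sp2
C11: sp2
C12: sp2
C13: sp2
C1, C2, C3, C4, C7, C8, C9 → 7 sp3 carbons.

7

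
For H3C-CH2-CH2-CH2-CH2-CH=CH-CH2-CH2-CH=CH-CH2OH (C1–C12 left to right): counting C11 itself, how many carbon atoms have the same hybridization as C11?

C11 is sp2 (one π bond).
C1: sp3
C2: sp3
C3: sp3
C4: sp3
C5: sp3
C6: sp2 ✓
C7: sp2 ✓
C8: sp3
C9: sp3
C10: sp2 ✓
C11: sp2 ✓
C12: sp3
4 carbons are sp2.

4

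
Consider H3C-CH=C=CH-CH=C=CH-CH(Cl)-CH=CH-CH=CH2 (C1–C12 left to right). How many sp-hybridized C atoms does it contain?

C1: sp3
C2: sp2
C3: sp ✓
C4: sp2
C5: sp2
C6: sp ✓
C7: sp2
C8: sp3
C9: sp2
C10: sp2
C11: sp2
C12: sp2
C3, C6 → 2 sp carbons.

2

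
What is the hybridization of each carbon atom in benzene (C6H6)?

Every ring carbon has three σ bonds and contributes one p electron to the aromatic π system.

sp2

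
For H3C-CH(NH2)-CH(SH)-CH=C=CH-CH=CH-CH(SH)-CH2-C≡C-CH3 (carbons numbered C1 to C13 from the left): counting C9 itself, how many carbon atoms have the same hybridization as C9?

C9 is sp3 (only σ bonds).
C1: sp3 ✓
C2: sp3 ✓
C3: sp3 ✓
C4: sp2
C5: sp
C6: sp2
C7: sp2
C8: sp2
C9: sp3 ✓
C10: sp3 ✓
C11: sp
C12: sp
C13: sp3 ✓
6 carbons are sp3.

6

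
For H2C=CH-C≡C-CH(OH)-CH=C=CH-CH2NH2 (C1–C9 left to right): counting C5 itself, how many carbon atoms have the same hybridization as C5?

C5 is sp3 (only σ bonds).
C1: sp2
C2: sp2
C3: sp
C4: sp
C5: sp3 ✓
C6: sp2
C7: sp
C8: sp2
C9: sp3 ✓
2 carbons are sp3.

2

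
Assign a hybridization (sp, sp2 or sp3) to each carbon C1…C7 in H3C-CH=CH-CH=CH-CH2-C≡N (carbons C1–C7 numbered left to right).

C1 sp3, C2 sp2, C3 sp2, C4 sp2, C5 sp2, C6 sp3, C7 sp

C1 — 4 σ bonds. Steric number 4, so sp3.
C2 has 3 σ bonds, plus one π bond: steric number 3 → sp2.
C3 carries 3 σ bonds, plus one π bond, giving a steric number of 3, so it is sp2.
C4 carries 3 σ bonds, plus one π bond, giving a steric number of 3, so it is sp2.
C5 (3 σ bonds, plus one π bond) has steric number 3: sp2.
C6 (4 σ bonds) has steric number 4: sp3.
C7: 2 σ bonds, plus two π bonds; 2 regions of electron density → sp.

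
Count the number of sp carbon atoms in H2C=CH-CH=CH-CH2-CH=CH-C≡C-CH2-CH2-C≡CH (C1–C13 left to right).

C1: sp2
C2: sp2
C3: sp2
C4: sp2
C5: sp3
C6: sp2
C7: sp2
C8: sp ✓
C9: sp ✓
C10: sp3
C11: sp3
C12: sp ✓
C13: sp ✓
C8, C9, C12, C13 → 4 sp carbons.

4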